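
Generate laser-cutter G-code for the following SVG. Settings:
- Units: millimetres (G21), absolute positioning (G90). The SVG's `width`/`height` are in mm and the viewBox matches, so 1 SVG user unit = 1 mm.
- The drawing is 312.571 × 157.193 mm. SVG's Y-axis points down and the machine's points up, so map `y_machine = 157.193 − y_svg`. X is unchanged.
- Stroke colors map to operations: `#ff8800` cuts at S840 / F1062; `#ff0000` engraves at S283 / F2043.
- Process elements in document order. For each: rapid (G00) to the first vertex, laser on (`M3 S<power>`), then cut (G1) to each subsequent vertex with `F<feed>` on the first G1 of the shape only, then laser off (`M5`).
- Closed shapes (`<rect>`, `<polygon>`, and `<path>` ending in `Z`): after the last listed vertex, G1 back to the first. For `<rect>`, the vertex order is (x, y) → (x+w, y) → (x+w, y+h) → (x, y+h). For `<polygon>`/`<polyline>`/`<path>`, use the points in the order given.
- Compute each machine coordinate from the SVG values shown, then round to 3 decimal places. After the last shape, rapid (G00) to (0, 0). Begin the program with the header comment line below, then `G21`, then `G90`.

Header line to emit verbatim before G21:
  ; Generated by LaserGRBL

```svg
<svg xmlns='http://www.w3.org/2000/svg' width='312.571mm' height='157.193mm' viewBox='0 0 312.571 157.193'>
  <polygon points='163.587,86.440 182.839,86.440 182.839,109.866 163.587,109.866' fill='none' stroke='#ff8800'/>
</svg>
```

viewBox `0 0 312.571 157.193` with mm width/height → 1 unit = 1 mm. Flip: y_m = 157.193 − y_svg.

**Shape 1** — `<polygon>` rectangle, stroke `#ff8800` → cut (S840, F1062). Machine vertices: (163.587,70.753) → (182.839,70.753) → (182.839,47.327) → (163.587,47.327) → (163.587,70.753). Closed: final G1 returns to the first vertex.

; Generated by LaserGRBL
G21
G90
G00 X163.587 Y70.753
M3 S840
G1 X182.839 Y70.753 F1062
G1 X182.839 Y47.327
G1 X163.587 Y47.327
G1 X163.587 Y70.753
M5
G00 X0.000 Y0.000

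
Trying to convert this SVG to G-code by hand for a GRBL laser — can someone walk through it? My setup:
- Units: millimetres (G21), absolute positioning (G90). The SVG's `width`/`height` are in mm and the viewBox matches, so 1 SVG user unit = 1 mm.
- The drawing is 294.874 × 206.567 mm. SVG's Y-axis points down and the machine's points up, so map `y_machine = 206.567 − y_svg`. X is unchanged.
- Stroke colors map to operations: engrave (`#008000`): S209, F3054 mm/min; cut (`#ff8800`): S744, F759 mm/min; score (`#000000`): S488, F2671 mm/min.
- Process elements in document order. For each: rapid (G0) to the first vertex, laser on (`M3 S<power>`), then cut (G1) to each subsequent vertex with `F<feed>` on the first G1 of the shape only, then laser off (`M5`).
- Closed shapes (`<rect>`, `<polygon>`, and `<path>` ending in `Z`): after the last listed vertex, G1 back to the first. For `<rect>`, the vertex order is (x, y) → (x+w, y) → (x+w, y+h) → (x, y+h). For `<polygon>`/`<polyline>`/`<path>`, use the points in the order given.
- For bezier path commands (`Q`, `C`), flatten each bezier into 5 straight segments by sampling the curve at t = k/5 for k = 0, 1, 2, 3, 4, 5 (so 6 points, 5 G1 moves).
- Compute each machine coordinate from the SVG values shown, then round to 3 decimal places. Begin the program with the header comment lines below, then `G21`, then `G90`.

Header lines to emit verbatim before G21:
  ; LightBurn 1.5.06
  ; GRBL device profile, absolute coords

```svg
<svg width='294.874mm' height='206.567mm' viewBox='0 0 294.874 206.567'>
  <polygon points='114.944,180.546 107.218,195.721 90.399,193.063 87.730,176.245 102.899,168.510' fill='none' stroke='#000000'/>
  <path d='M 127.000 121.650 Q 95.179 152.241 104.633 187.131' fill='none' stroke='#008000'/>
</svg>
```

; LightBurn 1.5.06
; GRBL device profile, absolute coords
G21
G90
G0 X114.944 Y26.021
M3 S488
G1 X107.218 Y10.846 F2671
G1 X90.399 Y13.504
G1 X87.730 Y30.322
G1 X102.899 Y38.057
G1 X114.944 Y26.021
M5
G0 X127.000 Y84.917
M3 S209
G1 X115.923 Y72.509 F3054
G1 X108.147 Y59.756
G1 X103.674 Y46.660
G1 X102.502 Y33.220
G1 X104.633 Y19.436
M5

viewBox `0 0 294.874 206.567` with mm width/height → 1 unit = 1 mm. Flip: y_m = 206.567 − y_svg.

**Shape 1** — `<polygon>` regular polygon, stroke `#000000` → score (S488, F2671). Machine vertices: (114.944,26.021) → (107.218,10.846) → (90.399,13.504) → (87.730,30.322) → (102.899,38.057) → (114.944,26.021). Closed: final G1 returns to the first vertex.

**Shape 2** — `<path>` quadratic bezier, stroke `#008000` → engrave (S209, F3054). Control points (SVG): P0=(127.000,121.650), P1=(95.179,152.241), P2=(104.633,187.131); sampled at t=k/5. Machine vertices: (127.000,84.917) → (115.923,72.509) → (108.147,59.756) → (103.674,46.660) → (102.502,33.220) → (104.633,19.436). Open path.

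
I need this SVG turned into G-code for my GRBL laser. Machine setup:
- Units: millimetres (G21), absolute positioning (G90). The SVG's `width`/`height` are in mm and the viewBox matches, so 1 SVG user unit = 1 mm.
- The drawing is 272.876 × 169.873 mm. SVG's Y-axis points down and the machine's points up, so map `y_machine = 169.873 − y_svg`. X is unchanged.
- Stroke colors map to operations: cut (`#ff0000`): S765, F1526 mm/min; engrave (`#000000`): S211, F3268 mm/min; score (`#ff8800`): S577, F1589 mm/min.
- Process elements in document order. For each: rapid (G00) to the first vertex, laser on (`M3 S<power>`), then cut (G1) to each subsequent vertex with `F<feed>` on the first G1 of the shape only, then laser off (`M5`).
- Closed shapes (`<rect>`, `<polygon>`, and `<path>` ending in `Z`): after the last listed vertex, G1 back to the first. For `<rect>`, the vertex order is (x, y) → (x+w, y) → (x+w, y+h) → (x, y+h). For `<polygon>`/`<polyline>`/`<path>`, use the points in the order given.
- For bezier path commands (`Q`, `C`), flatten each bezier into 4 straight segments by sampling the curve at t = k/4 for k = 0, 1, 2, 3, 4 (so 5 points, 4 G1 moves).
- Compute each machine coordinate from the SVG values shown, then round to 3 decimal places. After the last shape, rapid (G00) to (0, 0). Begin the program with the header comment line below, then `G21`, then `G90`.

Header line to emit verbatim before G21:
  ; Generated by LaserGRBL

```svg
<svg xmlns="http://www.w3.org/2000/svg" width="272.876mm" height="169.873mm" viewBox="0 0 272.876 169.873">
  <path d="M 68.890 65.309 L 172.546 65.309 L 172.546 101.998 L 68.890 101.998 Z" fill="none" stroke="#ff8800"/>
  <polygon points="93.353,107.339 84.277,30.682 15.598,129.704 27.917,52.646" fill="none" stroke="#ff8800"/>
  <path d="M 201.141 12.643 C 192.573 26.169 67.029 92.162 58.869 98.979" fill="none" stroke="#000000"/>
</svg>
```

; Generated by LaserGRBL
G21
G90
G00 X68.890 Y104.564
M3 S577
G1 X172.546 Y104.564 F1589
G1 X172.546 Y67.875
G1 X68.890 Y67.875
G1 X68.890 Y104.564
M5
G00 X93.353 Y62.534
M3 S577
G1 X84.277 Y139.191 F1589
G1 X15.598 Y40.169
G1 X27.917 Y117.227
G1 X93.353 Y62.534
M5
G00 X201.141 Y157.230
M3 S211
G1 X176.444 Y138.992 F3268
G1 X129.852 Y111.546
G1 X83.337 Y85.358
G1 X58.869 Y70.894
M5
G00 X0.000 Y0.000

viewBox `0 0 272.876 169.873` with mm width/height → 1 unit = 1 mm. Flip: y_m = 169.873 − y_svg.

**Shape 1** — `<path>` rectangle, stroke `#ff8800` → score (S577, F1589). Machine vertices: (68.890,104.564) → (172.546,104.564) → (172.546,67.875) → (68.890,67.875) → (68.890,104.564). Closed: final G1 returns to the first vertex.

**Shape 2** — `<polygon>` closed polygon, stroke `#ff8800` → score (S577, F1589). Machine vertices: (93.353,62.534) → (84.277,139.191) → (15.598,40.169) → (27.917,117.227) → (93.353,62.534). Closed: final G1 returns to the first vertex.

**Shape 3** — `<path>` cubic bezier, stroke `#000000` → engrave (S211, F3268). Control points (SVG): P0=(201.141,12.643), P1=(192.573,26.169), P2=(67.029,92.162), P3=(58.869,98.979); sampled at t=k/4. Machine vertices: (201.141,157.230) → (176.444,138.992) → (129.852,111.546) → (83.337,85.358) → (58.869,70.894). Open path.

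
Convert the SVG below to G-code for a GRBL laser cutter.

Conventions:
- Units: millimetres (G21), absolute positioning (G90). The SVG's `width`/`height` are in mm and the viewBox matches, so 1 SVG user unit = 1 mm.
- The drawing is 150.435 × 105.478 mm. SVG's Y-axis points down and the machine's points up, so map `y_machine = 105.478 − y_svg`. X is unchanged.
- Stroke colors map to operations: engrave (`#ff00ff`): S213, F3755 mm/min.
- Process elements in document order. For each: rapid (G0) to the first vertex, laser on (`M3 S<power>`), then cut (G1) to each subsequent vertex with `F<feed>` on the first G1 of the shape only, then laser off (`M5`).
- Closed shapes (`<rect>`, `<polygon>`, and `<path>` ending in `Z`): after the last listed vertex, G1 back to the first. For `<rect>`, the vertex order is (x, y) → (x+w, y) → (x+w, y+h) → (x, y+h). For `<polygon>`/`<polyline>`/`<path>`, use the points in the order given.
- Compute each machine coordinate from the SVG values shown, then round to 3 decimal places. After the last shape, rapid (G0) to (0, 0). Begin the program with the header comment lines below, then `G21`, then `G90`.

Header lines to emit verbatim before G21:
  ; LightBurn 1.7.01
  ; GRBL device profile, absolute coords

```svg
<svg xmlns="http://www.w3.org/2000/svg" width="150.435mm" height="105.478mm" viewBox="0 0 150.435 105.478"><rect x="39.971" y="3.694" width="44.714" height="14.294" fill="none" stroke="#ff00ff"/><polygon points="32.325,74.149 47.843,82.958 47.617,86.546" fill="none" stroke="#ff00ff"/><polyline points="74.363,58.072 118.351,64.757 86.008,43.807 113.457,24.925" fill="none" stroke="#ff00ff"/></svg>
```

; LightBurn 1.7.01
; GRBL device profile, absolute coords
G21
G90
G0 X39.971 Y101.784
M3 S213
G1 X84.685 Y101.784 F3755
G1 X84.685 Y87.490
G1 X39.971 Y87.490
G1 X39.971 Y101.784
M5
G0 X32.325 Y31.329
M3 S213
G1 X47.843 Y22.520 F3755
G1 X47.617 Y18.932
G1 X32.325 Y31.329
M5
G0 X74.363 Y47.406
M3 S213
G1 X118.351 Y40.721 F3755
G1 X86.008 Y61.671
G1 X113.457 Y80.553
M5
G0 X0.000 Y0.000

viewBox `0 0 150.435 105.478` with mm width/height → 1 unit = 1 mm. Flip: y_m = 105.478 − y_svg.

**Shape 1** — `<rect>` rectangle, stroke `#ff00ff` → engrave (S213, F3755). Machine vertices: (39.971,101.784) → (84.685,101.784) → (84.685,87.490) → (39.971,87.490) → (39.971,101.784). Closed: final G1 returns to the first vertex.

**Shape 2** — `<polygon>` closed polygon, stroke `#ff00ff` → engrave (S213, F3755). Machine vertices: (32.325,31.329) → (47.843,22.520) → (47.617,18.932) → (32.325,31.329). Closed: final G1 returns to the first vertex.

**Shape 3** — `<polyline>` open polyline, stroke `#ff00ff` → engrave (S213, F3755). Machine vertices: (74.363,47.406) → (118.351,40.721) → (86.008,61.671) → (113.457,80.553). Open path.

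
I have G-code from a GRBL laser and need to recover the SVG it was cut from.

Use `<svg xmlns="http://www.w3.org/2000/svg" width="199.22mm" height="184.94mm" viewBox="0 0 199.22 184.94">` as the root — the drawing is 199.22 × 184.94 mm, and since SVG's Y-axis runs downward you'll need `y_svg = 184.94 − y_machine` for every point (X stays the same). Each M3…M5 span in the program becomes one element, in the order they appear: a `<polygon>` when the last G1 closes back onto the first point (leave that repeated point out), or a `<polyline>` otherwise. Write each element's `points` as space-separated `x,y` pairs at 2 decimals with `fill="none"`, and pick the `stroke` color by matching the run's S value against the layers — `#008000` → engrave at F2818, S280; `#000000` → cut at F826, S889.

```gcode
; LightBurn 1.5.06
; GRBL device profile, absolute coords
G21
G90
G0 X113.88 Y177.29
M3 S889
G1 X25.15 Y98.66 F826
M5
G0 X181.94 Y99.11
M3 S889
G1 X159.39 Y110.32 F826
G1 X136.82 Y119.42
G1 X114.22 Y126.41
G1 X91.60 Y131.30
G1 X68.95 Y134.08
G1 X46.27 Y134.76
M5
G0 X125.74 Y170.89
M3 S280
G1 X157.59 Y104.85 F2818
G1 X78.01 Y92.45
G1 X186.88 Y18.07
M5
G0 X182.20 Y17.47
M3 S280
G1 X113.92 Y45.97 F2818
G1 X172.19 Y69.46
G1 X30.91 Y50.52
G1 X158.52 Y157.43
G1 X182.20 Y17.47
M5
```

<svg xmlns="http://www.w3.org/2000/svg" width="199.22mm" height="184.94mm" viewBox="0 0 199.22 184.94">
  <polyline points="113.88,7.65 25.15,86.28" fill="none" stroke="#000000"/>
  <polyline points="181.94,85.83 159.39,74.62 136.82,65.52 114.22,58.53 91.60,53.64 68.95,50.86 46.27,50.18" fill="none" stroke="#000000"/>
  <polyline points="125.74,14.05 157.59,80.09 78.01,92.49 186.88,166.87" fill="none" stroke="#008000"/>
  <polygon points="182.20,167.47 113.92,138.97 172.19,115.48 30.91,134.42 158.52,27.51" fill="none" stroke="#008000"/>
</svg>

Machine Y-up, SVG Y-down with viewBox height 184.94, so y_svg = 184.94 − y_machine; X carries over.

Run 1: power S889 maps to stroke `#000000` (cut). The run is open, so emit a `<polyline>` with points (Y-flipped): 113.88,7.65 25.15,86.28.

Run 2: S889 ⇒ cut layer `#000000`. The run is open, so emit a `<polyline>` with points (Y-flipped): 181.94,85.83 159.39,74.62 136.82,65.52 114.22,58.53 91.60,53.64 68.95,50.86 46.27,50.18.

Run 3: S280 ⇒ engrave layer `#008000`. The run is open, so emit a `<polyline>` with points (Y-flipped): 125.74,14.05 157.59,80.09 78.01,92.49 186.88,166.87.

Run 4: power S280 maps to stroke `#008000` (engrave). The run returns to its start, so emit a `<polygon>` with points (Y-flipped): 182.20,167.47 113.92,138.97 172.19,115.48 30.91,134.42 158.52,27.51.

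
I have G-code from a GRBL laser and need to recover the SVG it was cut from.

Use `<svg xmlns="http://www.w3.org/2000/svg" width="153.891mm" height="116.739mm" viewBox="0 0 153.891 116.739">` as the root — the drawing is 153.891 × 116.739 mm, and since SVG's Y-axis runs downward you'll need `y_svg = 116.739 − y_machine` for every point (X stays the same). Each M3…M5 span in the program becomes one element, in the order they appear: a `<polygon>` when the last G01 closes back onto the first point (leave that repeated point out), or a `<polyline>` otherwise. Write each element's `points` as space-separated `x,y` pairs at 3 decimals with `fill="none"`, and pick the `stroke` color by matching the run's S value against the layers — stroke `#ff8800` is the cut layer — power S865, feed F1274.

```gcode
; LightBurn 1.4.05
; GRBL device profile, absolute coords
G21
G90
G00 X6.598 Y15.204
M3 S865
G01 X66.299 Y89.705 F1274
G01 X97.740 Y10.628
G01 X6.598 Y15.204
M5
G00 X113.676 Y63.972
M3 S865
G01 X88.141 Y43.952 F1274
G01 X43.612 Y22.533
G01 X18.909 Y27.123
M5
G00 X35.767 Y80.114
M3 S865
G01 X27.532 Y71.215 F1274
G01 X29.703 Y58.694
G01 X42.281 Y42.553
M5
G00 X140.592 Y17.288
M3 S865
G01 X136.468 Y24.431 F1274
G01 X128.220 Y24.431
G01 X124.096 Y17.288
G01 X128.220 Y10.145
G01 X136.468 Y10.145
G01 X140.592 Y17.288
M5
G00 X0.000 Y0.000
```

<svg xmlns="http://www.w3.org/2000/svg" width="153.891mm" height="116.739mm" viewBox="0 0 153.891 116.739">
  <polygon points="6.598,101.535 66.299,27.034 97.740,106.111" fill="none" stroke="#ff8800"/>
  <polyline points="113.676,52.767 88.141,72.787 43.612,94.206 18.909,89.616" fill="none" stroke="#ff8800"/>
  <polyline points="35.767,36.625 27.532,45.524 29.703,58.045 42.281,74.186" fill="none" stroke="#ff8800"/>
  <polygon points="140.592,99.451 136.468,92.308 128.220,92.308 124.096,99.451 128.220,106.594 136.468,106.594" fill="none" stroke="#ff8800"/>
</svg>

Each laser-on run becomes one SVG element. Flip Y back into SVG space with y_svg = 116.739 − y_machine. Every run uses S865, so all elements get stroke `#ff8800` (cut).

Run 1: The run returns to its start, so emit a `<polygon>` with points (Y-flipped): 6.598,101.535 66.299,27.034 97.740,106.111.

Run 2: The run is open, so emit a `<polyline>` with points (Y-flipped): 113.676,52.767 88.141,72.787 43.612,94.206 18.909,89.616.

Run 3: The run is open, so emit a `<polyline>` with points (Y-flipped): 35.767,36.625 27.532,45.524 29.703,58.045 42.281,74.186.

Run 4: The run returns to its start, so emit a `<polygon>` with points (Y-flipped): 140.592,99.451 136.468,92.308 128.220,92.308 124.096,99.451 128.220,106.594 136.468,106.594.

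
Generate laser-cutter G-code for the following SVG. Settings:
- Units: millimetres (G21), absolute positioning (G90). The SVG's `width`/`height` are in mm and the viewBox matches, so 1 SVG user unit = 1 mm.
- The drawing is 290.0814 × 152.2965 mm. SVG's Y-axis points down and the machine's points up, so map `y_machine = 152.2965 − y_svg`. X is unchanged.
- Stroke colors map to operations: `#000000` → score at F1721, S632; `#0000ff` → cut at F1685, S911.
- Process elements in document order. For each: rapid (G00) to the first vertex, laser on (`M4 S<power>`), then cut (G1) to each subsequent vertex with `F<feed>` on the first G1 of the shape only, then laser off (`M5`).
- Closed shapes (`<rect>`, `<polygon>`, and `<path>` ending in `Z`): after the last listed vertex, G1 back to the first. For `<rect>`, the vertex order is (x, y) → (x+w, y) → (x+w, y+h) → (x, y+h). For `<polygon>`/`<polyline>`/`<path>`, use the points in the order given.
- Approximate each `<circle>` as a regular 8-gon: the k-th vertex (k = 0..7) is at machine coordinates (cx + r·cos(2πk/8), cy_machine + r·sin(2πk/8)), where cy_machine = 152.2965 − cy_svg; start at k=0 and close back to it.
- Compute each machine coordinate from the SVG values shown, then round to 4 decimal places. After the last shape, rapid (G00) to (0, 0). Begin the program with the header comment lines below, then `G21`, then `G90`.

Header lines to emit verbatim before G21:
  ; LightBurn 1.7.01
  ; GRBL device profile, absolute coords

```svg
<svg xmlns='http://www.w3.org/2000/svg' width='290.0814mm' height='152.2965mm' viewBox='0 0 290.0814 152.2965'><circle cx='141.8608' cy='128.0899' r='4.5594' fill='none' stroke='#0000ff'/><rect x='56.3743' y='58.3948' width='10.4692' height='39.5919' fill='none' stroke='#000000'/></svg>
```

; LightBurn 1.7.01
; GRBL device profile, absolute coords
G21
G90
G00 X146.4202 Y24.2066
M4 S911
G1 X145.0848 Y27.4306 F1685
G1 X141.8608 Y28.7660
G1 X138.6368 Y27.4306
G1 X137.3014 Y24.2066
G1 X138.6368 Y20.9826
G1 X141.8608 Y19.6472
G1 X145.0848 Y20.9826
G1 X146.4202 Y24.2066
M5
G00 X56.3743 Y93.9017
M4 S632
G1 X66.8435 Y93.9017 F1721
G1 X66.8435 Y54.3098
G1 X56.3743 Y54.3098
G1 X56.3743 Y93.9017
M5
G00 X0.0000 Y0.0000

Since the viewBox matches the mm dimensions, user units are millimetres directly. The only transform is the Y-flip y_m = 152.2965 − y_svg.

Shape 1 is a circle drawn with `<circle>`. Its stroke #0000ff means cut at S911, F1685. After flipping Y the toolpath is (146.4202,24.2066) → (145.0848,27.4306) → (141.8608,28.7660) → (138.6368,27.4306) → (137.3014,24.2066) → (138.6368,20.9826) → (141.8608,19.6472) → (145.0848,20.9826) → (146.4202,24.2066), returning to the start.

Shape 2 is a rectangle drawn with `<rect>`. Its stroke #000000 means score at S632, F1721. After flipping Y the toolpath is (56.3743,93.9017) → (66.8435,93.9017) → (66.8435,54.3098) → (56.3743,54.3098) → (56.3743,93.9017), returning to the start.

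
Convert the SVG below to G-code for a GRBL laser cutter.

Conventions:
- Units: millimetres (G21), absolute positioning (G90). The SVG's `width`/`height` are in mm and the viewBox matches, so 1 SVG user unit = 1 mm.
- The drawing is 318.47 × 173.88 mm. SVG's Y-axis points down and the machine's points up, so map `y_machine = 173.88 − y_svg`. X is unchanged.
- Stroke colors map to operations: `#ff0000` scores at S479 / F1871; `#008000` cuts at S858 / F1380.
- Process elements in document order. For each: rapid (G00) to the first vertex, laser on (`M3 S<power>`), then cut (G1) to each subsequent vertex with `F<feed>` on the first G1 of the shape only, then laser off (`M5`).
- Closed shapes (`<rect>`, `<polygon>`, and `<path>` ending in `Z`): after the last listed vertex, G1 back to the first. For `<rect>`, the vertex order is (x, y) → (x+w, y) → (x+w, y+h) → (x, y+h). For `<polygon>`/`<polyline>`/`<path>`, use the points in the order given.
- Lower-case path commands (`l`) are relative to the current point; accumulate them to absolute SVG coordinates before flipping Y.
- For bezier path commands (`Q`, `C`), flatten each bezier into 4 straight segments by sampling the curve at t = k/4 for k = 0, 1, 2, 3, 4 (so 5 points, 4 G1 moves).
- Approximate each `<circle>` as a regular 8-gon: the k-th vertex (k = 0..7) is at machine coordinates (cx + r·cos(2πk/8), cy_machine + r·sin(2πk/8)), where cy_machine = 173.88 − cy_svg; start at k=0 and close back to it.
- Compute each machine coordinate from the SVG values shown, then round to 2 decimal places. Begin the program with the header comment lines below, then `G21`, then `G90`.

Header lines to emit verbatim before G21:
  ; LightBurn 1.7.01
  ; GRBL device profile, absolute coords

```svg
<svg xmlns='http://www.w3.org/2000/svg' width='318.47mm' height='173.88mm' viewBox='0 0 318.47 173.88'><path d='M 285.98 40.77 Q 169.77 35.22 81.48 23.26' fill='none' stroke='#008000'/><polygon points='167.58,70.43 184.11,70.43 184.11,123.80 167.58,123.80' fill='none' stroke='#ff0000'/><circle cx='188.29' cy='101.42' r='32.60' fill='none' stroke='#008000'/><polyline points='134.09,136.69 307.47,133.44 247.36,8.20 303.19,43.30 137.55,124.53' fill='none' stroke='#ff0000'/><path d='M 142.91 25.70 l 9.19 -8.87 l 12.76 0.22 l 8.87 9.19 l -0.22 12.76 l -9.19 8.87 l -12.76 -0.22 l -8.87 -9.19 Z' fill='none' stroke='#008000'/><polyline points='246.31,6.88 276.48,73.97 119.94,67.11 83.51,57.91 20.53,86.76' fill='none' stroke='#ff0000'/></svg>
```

Since the viewBox matches the mm dimensions, user units are millimetres directly. The only transform is the Y-flip y_m = 173.88 − y_svg.

Shape 1 is a quadratic bezier drawn with `<path>`. Its stroke #008000 means cut at S858, F1380. After flipping Y the toolpath is (285.98,133.11) → (229.62,136.29) → (176.75,140.26) → (127.37,145.04) → (81.48,150.62).

Shape 2 is a rectangle drawn with `<polygon>`. Its stroke #ff0000 means score at S479, F1871. After flipping Y the toolpath is (167.58,103.45) → (184.11,103.45) → (184.11,50.08) → (167.58,50.08) → (167.58,103.45), returning to the start.

Shape 3 is a circle drawn with `<circle>`. Its stroke #008000 means cut at S858, F1380. After flipping Y the toolpath is (220.89,72.46) → (211.34,95.51) → (188.29,105.06) → (165.24,95.51) → (155.69,72.46) → (165.24,49.41) → (188.29,39.86) → (211.34,49.41) → (220.89,72.46), returning to the start.

Shape 4 is a open polyline drawn with `<polyline>`. Its stroke #ff0000 means score at S479, F1871. After flipping Y the toolpath is (134.09,37.19) → (307.47,40.44) → (247.36,165.68) → (303.19,130.58) → (137.55,49.35).

Shape 5 is a regular polygon drawn with `<path>`. Its stroke #008000 means cut at S858, F1380. After flipping Y the toolpath is (142.91,148.18) → (152.10,157.05) → (164.86,156.83) → (173.73,147.64) → (173.51,134.88) → (164.32,126.01) → (151.56,126.23) → (142.69,135.42) → (142.91,148.18), returning to the start.

Shape 6 is a open polyline drawn with `<polyline>`. Its stroke #ff0000 means score at S479, F1871. After flipping Y the toolpath is (246.31,167.00) → (276.48,99.91) → (119.94,106.77) → (83.51,115.97) → (20.53,87.12).

; LightBurn 1.7.01
; GRBL device profile, absolute coords
G21
G90
G00 X285.98 Y133.11
M3 S858
G1 X229.62 Y136.29 F1380
G1 X176.75 Y140.26
G1 X127.37 Y145.04
G1 X81.48 Y150.62
M5
G00 X167.58 Y103.45
M3 S479
G1 X184.11 Y103.45 F1871
G1 X184.11 Y50.08
G1 X167.58 Y50.08
G1 X167.58 Y103.45
M5
G00 X220.89 Y72.46
M3 S858
G1 X211.34 Y95.51 F1380
G1 X188.29 Y105.06
G1 X165.24 Y95.51
G1 X155.69 Y72.46
G1 X165.24 Y49.41
G1 X188.29 Y39.86
G1 X211.34 Y49.41
G1 X220.89 Y72.46
M5
G00 X134.09 Y37.19
M3 S479
G1 X307.47 Y40.44 F1871
G1 X247.36 Y165.68
G1 X303.19 Y130.58
G1 X137.55 Y49.35
M5
G00 X142.91 Y148.18
M3 S858
G1 X152.10 Y157.05 F1380
G1 X164.86 Y156.83
G1 X173.73 Y147.64
G1 X173.51 Y134.88
G1 X164.32 Y126.01
G1 X151.56 Y126.23
G1 X142.69 Y135.42
G1 X142.91 Y148.18
M5
G00 X246.31 Y167.00
M3 S479
G1 X276.48 Y99.91 F1871
G1 X119.94 Y106.77
G1 X83.51 Y115.97
G1 X20.53 Y87.12
M5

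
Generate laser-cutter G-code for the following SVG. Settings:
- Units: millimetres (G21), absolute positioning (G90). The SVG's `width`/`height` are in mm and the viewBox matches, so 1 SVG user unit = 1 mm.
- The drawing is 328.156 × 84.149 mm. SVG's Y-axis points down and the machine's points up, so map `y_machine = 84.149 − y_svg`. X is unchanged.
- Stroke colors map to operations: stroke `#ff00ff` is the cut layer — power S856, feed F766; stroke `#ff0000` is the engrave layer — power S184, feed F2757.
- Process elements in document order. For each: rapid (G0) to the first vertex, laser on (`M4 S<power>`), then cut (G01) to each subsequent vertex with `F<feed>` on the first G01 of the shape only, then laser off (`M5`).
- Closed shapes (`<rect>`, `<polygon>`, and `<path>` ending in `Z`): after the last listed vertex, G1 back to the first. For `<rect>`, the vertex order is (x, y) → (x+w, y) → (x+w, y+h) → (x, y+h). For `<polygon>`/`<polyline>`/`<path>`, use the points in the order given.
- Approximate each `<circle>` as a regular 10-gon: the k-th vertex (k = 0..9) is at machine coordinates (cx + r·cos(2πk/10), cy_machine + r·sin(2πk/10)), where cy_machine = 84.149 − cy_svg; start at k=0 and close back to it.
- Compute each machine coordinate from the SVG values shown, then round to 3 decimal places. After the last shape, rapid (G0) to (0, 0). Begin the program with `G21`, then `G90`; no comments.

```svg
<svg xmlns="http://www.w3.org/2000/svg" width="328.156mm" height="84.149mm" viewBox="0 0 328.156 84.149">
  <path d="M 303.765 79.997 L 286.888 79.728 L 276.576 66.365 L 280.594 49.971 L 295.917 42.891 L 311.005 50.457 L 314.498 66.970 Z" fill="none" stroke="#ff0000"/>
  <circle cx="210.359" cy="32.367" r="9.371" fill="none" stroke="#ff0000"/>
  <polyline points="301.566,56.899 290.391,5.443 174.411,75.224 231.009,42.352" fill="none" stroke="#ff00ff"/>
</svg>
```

G21
G90
G0 X303.765 Y4.152
M4 S184
G01 X286.888 Y4.421 F2757
G01 X276.576 Y17.784
G01 X280.594 Y34.178
G01 X295.917 Y41.258
G01 X311.005 Y33.692
G01 X314.498 Y17.179
G01 X303.765 Y4.152
M5
G0 X219.730 Y51.782
M4 S184
G01 X217.940 Y57.290 F2757
G01 X213.255 Y60.694
G01 X207.463 Y60.694
G01 X202.778 Y57.290
G01 X200.988 Y51.782
G01 X202.778 Y46.274
G01 X207.463 Y42.870
G01 X213.255 Y42.870
G01 X217.940 Y46.274
G01 X219.730 Y51.782
M5
G0 X301.566 Y27.250
M4 S856
G01 X290.391 Y78.706 F766
G01 X174.411 Y8.925
G01 X231.009 Y41.797
M5
G0 X0.000 Y0.000

1 u = 1 mm; y_m = 84.149 − y.

[1] `<path>` regular polygon, #ff0000→engrave S184 F2757: (303.765,4.152) → (286.888,4.421) → (276.576,17.784) → (280.594,34.178) → (295.917,41.258) → (311.005,33.692) → (314.498,17.179) → (303.765,4.152) (closed)

[2] `<circle>` circle, #ff0000→engrave S184 F2757: (219.730,51.782) → (217.940,57.290) → (213.255,60.694) → (207.463,60.694) → (202.778,57.290) → (200.988,51.782) → (202.778,46.274) → (207.463,42.870) → (213.255,42.870) → (217.940,46.274) → (219.730,51.782) (closed)

[3] `<polyline>` open polyline, #ff00ff→cut S856 F766: (301.566,27.250) → (290.391,78.706) → (174.411,8.925) → (231.009,41.797)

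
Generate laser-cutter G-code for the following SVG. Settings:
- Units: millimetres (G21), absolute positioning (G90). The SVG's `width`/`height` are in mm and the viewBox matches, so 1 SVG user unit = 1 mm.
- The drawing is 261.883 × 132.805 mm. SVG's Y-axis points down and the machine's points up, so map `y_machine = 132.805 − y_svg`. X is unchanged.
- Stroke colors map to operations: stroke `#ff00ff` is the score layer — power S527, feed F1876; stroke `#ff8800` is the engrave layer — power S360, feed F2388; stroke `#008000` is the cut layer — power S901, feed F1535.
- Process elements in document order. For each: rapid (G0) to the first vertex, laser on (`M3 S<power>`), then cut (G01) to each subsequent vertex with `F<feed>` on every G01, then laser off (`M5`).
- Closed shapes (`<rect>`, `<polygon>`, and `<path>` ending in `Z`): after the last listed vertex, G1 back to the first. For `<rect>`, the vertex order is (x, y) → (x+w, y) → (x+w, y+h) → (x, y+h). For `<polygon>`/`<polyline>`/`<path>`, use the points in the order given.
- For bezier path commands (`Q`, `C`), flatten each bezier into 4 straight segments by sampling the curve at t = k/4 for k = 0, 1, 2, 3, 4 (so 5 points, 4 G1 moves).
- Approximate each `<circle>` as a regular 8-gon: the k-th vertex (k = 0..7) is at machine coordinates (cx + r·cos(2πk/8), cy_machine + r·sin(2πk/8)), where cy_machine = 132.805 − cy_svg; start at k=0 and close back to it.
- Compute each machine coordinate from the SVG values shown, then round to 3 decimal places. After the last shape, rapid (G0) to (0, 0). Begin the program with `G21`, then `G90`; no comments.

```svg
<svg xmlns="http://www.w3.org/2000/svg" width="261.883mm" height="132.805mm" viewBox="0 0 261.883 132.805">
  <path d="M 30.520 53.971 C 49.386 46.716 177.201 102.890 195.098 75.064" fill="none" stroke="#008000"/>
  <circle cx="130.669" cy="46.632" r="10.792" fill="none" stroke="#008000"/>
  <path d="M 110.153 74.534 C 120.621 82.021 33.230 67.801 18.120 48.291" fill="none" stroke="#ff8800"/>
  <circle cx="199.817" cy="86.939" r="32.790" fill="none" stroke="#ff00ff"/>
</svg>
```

G21
G90
G0 X30.520 Y78.834
M3 S901
G01 X61.678 Y74.686 F1535
G01 X113.172 Y60.573 F1535
G01 X164.485 Y50.318 F1535
G01 X195.098 Y57.741 F1535
M5
G0 X141.461 Y86.173
M3 S901
G01 X138.300 Y93.804 F1535
G01 X130.669 Y96.965 F1535
G01 X123.038 Y93.804 F1535
G01 X119.877 Y86.173 F1535
G01 X123.038 Y78.542 F1535
G01 X130.669 Y75.381 F1535
G01 X138.300 Y78.542 F1535
G01 X141.461 Y86.173 F1535
M5
G0 X110.153 Y58.271
M3 S360
G01 X102.314 Y56.469 F2388
G01 X73.728 Y61.269 F2388
G01 X40.347 Y71.130 F2388
G01 X18.120 Y84.514 F2388
M5
G0 X232.607 Y45.866
M3 S527
G01 X223.003 Y69.052 F1876
G01 X199.817 Y78.656 F1876
G01 X176.631 Y69.052 F1876
G01 X167.027 Y45.866 F1876
G01 X176.631 Y22.680 F1876
G01 X199.817 Y13.076 F1876
G01 X223.003 Y22.680 F1876
G01 X232.607 Y45.866 F1876
M5
G0 X0.000 Y0.000

1 u = 1 mm; y_m = 132.805 − y.

[1] `<path>` cubic bezier, #008000→cut S901 F1535: (30.520,78.834) → (61.678,74.686) → (113.172,60.573) → (164.485,50.318) → (195.098,57.741)

[2] `<circle>` circle, #008000→cut S901 F1535: (141.461,86.173) → (138.300,93.804) → (130.669,96.965) → (123.038,93.804) → (119.877,86.173) → (123.038,78.542) → (130.669,75.381) → (138.300,78.542) → (141.461,86.173) (closed)

[3] `<path>` cubic bezier, #ff8800→engrave S360 F2388: (110.153,58.271) → (102.314,56.469) → (73.728,61.269) → (40.347,71.130) → (18.120,84.514)

[4] `<circle>` circle, #ff00ff→score S527 F1876: (232.607,45.866) → (223.003,69.052) → (199.817,78.656) → (176.631,69.052) → (167.027,45.866) → (176.631,22.680) → (199.817,13.076) → (223.003,22.680) → (232.607,45.866) (closed)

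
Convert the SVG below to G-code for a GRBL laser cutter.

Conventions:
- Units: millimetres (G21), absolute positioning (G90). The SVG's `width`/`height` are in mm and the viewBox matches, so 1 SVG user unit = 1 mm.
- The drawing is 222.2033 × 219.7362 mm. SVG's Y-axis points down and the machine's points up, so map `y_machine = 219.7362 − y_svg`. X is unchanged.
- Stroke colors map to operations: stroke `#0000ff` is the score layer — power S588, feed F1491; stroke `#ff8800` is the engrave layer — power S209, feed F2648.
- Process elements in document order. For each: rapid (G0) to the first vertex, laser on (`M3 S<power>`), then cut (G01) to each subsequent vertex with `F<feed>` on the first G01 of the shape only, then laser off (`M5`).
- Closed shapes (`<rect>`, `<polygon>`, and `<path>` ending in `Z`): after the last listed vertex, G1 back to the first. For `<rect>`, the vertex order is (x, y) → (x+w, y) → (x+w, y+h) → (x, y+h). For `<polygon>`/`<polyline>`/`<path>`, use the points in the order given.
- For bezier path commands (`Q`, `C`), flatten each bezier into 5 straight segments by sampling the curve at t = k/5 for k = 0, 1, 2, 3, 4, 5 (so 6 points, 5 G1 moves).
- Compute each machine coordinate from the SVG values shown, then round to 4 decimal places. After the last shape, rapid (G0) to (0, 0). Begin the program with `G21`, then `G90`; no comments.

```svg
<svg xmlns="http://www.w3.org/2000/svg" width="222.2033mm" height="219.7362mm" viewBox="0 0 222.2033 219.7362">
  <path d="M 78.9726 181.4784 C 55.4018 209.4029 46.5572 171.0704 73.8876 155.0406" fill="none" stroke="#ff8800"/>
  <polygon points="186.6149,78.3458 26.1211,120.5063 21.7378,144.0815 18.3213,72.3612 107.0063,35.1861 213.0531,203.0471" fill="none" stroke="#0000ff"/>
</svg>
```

G21
G90
G0 X78.9726 Y38.2578
M3 S209
G01 X66.7689 Y28.7455 F2648
G01 X59.1289 Y30.8839
G01 X57.0824 Y40.4224
G01 X61.6588 Y53.1099
G01 X73.8876 Y64.6956
M5
G0 X186.6149 Y141.3904
M3 S588
G01 X26.1211 Y99.2299 F1491
G01 X21.7378 Y75.6547
G01 X18.3213 Y147.3750
G01 X107.0063 Y184.5501
G01 X213.0531 Y16.6891
G01 X186.6149 Y141.3904
M5
G0 X0.0000 Y0.0000

Since the viewBox matches the mm dimensions, user units are millimetres directly. The only transform is the Y-flip y_m = 219.7362 − y_svg.

Shape 1 is a cubic bezier drawn with `<path>`. Its stroke #ff8800 means engrave at S209, F2648. After flipping Y the toolpath is (78.9726,38.2578) → (66.7689,28.7455) → (59.1289,30.8839) → (57.0824,40.4224) → (61.6588,53.1099) → (73.8876,64.6956).

Shape 2 is a closed polygon drawn with `<polygon>`. Its stroke #0000ff means score at S588, F1491. After flipping Y the toolpath is (186.6149,141.3904) → (26.1211,99.2299) → (21.7378,75.6547) → (18.3213,147.3750) → (107.0063,184.5501) → (213.0531,16.6891) → (186.6149,141.3904), returning to the start.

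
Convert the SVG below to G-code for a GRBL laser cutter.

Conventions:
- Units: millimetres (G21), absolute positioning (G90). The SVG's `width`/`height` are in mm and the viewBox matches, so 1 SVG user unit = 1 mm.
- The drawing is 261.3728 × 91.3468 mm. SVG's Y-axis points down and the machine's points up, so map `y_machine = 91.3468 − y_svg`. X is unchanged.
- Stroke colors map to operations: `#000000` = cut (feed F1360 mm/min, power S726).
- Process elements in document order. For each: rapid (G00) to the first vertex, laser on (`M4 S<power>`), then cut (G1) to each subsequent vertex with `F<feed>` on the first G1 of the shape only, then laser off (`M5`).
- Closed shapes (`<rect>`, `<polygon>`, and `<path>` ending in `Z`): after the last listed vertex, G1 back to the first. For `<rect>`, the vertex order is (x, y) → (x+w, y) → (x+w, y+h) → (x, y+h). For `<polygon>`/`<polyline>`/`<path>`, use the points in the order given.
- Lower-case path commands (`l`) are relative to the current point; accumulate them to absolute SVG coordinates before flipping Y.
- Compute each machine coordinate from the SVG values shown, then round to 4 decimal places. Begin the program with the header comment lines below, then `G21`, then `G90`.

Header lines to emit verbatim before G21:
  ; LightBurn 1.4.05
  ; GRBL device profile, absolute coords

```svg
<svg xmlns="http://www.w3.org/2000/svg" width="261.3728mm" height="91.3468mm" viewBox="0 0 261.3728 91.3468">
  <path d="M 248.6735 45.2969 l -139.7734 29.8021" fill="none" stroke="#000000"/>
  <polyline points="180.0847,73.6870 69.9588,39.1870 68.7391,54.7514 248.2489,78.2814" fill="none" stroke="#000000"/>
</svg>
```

; LightBurn 1.4.05
; GRBL device profile, absolute coords
G21
G90
G00 X248.6735 Y46.0499
M4 S726
G1 X108.9001 Y16.2478 F1360
M5
G00 X180.0847 Y17.6598
M4 S726
G1 X69.9588 Y52.1598 F1360
G1 X68.7391 Y36.5954
G1 X248.2489 Y13.0654
M5

Since the viewBox matches the mm dimensions, user units are millimetres directly. The only transform is the Y-flip y_m = 91.3468 − y_svg.

Shape 1 is a line segment drawn with `<path>`. Its stroke #000000 means cut at S726, F1360. After flipping Y the toolpath is (248.6735,46.0499) → (108.9001,16.2478).

Shape 2 is a open polyline drawn with `<polyline>`. Its stroke #000000 means cut at S726, F1360. After flipping Y the toolpath is (180.0847,17.6598) → (69.9588,52.1598) → (68.7391,36.5954) → (248.2489,13.0654).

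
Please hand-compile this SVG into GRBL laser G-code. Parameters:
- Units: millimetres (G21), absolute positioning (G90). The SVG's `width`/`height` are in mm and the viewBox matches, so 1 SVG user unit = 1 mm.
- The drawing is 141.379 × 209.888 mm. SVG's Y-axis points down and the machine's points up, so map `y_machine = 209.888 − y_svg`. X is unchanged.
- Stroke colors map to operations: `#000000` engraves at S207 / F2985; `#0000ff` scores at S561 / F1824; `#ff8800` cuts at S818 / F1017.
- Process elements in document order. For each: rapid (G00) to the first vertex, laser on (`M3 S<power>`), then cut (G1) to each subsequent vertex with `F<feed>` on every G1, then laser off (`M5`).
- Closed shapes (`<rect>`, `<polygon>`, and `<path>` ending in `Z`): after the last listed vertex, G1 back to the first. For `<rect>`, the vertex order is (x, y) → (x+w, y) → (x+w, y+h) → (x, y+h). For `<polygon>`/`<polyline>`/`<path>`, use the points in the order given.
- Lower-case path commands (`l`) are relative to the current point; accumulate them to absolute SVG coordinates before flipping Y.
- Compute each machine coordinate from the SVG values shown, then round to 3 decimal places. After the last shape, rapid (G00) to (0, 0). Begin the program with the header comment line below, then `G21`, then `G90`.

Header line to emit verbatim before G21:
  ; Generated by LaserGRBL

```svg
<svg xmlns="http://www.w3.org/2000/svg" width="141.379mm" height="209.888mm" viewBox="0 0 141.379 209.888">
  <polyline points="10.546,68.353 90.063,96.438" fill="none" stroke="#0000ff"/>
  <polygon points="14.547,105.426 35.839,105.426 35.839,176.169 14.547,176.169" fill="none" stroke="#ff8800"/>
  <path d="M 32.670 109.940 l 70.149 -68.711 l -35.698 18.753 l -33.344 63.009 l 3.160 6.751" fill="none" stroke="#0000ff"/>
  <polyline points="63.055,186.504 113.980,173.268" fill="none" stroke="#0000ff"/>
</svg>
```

1 u = 1 mm; y_m = 209.888 − y.

[1] `<polyline>` line segment, #0000ff→score S561 F1824: (10.546,141.535) → (90.063,113.450)

[2] `<polygon>` rectangle, #ff8800→cut S818 F1017: (14.547,104.462) → (35.839,104.462) → (35.839,33.719) → (14.547,33.719) → (14.547,104.462) (closed)

[3] `<path>` open polyline, #0000ff→score S561 F1824: (32.670,99.948) → (102.819,168.659) → (67.121,149.906) → (33.777,86.897) → (36.937,80.146)

[4] `<polyline>` line segment, #0000ff→score S561 F1824: (63.055,23.384) → (113.980,36.620)

; Generated by LaserGRBL
G21
G90
G00 X10.546 Y141.535
M3 S561
G1 X90.063 Y113.450 F1824
M5
G00 X14.547 Y104.462
M3 S818
G1 X35.839 Y104.462 F1017
G1 X35.839 Y33.719 F1017
G1 X14.547 Y33.719 F1017
G1 X14.547 Y104.462 F1017
M5
G00 X32.670 Y99.948
M3 S561
G1 X102.819 Y168.659 F1824
G1 X67.121 Y149.906 F1824
G1 X33.777 Y86.897 F1824
G1 X36.937 Y80.146 F1824
M5
G00 X63.055 Y23.384
M3 S561
G1 X113.980 Y36.620 F1824
M5
G00 X0.000 Y0.000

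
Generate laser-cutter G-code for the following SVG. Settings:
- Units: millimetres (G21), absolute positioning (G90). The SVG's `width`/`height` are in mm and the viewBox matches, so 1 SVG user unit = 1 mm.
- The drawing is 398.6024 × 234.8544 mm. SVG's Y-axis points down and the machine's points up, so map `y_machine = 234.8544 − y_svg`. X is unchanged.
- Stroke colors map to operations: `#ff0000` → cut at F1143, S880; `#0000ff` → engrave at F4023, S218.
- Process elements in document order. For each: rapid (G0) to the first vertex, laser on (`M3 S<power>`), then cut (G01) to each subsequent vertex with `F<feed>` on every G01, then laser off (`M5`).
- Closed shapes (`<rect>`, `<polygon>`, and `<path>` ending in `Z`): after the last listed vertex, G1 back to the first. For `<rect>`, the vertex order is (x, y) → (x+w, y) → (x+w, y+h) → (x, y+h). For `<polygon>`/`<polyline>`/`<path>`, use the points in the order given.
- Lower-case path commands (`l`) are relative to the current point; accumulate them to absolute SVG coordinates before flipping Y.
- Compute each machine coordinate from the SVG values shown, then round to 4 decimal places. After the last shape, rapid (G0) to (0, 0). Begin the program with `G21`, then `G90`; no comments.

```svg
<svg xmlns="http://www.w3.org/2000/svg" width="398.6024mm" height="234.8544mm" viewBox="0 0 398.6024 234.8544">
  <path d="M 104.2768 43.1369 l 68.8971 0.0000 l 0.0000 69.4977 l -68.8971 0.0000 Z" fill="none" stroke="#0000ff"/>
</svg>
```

viewBox `0 0 398.6024 234.8544` with mm width/height → 1 unit = 1 mm. Flip: y_m = 234.8544 − y_svg.

**Shape 1** — `<path>` rectangle, stroke `#0000ff` → engrave (S218, F4023). Machine vertices: (104.2768,191.7175) → (173.1739,191.7175) → (173.1739,122.2198) → (104.2768,122.2198) → (104.2768,191.7175). Closed: final G1 returns to the first vertex.

G21
G90
G0 X104.2768 Y191.7175
M3 S218
G01 X173.1739 Y191.7175 F4023
G01 X173.1739 Y122.2198 F4023
G01 X104.2768 Y122.2198 F4023
G01 X104.2768 Y191.7175 F4023
M5
G0 X0.0000 Y0.0000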